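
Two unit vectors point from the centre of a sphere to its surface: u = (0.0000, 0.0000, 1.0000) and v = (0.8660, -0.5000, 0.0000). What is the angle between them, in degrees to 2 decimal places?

90.00°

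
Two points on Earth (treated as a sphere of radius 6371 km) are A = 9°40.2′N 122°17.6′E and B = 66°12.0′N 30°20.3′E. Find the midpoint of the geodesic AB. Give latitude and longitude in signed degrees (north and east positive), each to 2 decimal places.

45.82°, 99.76°

The central angle between A and B is δ = 1.4302 rad.
With f = 0.5, the slerp weights are sin((1−f)δ)/sin δ = 0.6622 and sin(fδ)/sin δ = 0.6622.
Weighted sum of the unit vectors: (0.6622)·(-0.5267,0.8333,0.1680) + (0.6622)·(0.3483,0.2038,0.9150) = (-0.1181, 0.6868, 0.7172).
Converting back: φ = atan2(z, √(x²+y²)) = 45.82°, λ = atan2(y, x) = 99.76°.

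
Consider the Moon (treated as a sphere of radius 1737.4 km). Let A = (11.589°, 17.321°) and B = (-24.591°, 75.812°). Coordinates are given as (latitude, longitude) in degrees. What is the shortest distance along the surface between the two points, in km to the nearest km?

2048 km

Let φ₁ = 0.2023 rad, φ₂ = -0.4292 rad, and Δλ = 1.0209 rad.
Haversine: a = sin²(Δφ/2) + cos φ₁ cos φ₂ sin²(Δλ/2) = 0.0964 + (0.9796)(0.9093)(0.2387) = 0.30903.
Central angle c = 2·arcsin(√a) = 1.17890 rad.
Distance = R·c = 1737.4 × 1.1789 ≈ 2048 km.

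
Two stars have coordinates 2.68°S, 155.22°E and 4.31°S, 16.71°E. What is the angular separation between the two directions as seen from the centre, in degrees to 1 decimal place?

With latitudes φ₁ = -2.680°, φ₂ = -4.310° and longitude difference Δλ = -138.510°:
cos c = sin φ₁ sin φ₂ + cos φ₁ cos φ₂ cos Δλ = (-0.0468)(-0.0752) + (0.9989)(0.9972)(-0.7491) = -0.74262,
so c = arccos(-0.74262) = 2.40777 rad.
So the angular separation is 138.0°.

138.0°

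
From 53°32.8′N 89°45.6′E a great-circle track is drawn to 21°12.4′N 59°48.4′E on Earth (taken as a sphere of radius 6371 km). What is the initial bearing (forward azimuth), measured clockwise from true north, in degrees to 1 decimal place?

Δλ = -29.953° = -0.5228 rad.
y = sin Δλ · cos φ₂ = (-0.4993)(0.9323) = -0.4655
x = cos φ₁ sin φ₂ − sin φ₁ cos φ₂ cos Δλ = (0.5942)(0.3617) − (0.8043)(0.9323)(0.8664) = -0.4348
θ = atan2(y, x) = -133.05°; adding 360° gives 227.0°.

227.0°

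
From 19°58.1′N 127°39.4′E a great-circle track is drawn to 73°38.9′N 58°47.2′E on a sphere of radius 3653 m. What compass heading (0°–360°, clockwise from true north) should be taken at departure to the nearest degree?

Δλ = -68.870° = -1.2020 rad.
y = sin Δλ · cos φ₂ = (-0.9328)(0.2815) = -0.2626
x = cos φ₁ sin φ₂ − sin φ₁ cos φ₂ cos Δλ = (0.9399)(0.9596) − (0.3415)(0.2815)(0.3605) = 0.8672
θ = atan2(y, x) = -16.85°; adding 360° gives 343°.

343°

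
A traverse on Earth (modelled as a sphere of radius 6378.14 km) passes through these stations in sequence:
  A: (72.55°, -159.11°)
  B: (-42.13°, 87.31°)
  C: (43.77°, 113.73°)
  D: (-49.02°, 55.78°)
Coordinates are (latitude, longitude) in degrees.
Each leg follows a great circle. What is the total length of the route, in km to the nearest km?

36916 km

Leg A→B: central angle 2.3875 rad, distance 15227.9 km.
Leg B→C: central angle 1.5552 rad, distance 9919.5 km.
Leg C→D: central angle 1.8452 rad, distance 11768.7 km.
Total: 15227.9 + 9919.5 + 11768.7 ≈ 36916 km.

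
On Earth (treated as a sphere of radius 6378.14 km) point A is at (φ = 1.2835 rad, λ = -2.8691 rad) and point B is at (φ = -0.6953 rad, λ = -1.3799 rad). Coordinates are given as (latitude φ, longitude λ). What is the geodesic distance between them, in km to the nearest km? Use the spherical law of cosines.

14096 km

Let φ₁ = 1.2835 rad, φ₂ = -0.6953 rad, and Δλ = 1.4892 rad.
cos c = sin φ₁ sin φ₂ + cos φ₁ cos φ₂ cos Δλ = (0.9590)(-0.6406) + (0.2834)(0.7679)(0.0815) = -0.59663,
so c = arccos(-0.59663) = 2.21009 rad.
Distance = R·c = 6378.14 × 2.2101 ≈ 14096 km.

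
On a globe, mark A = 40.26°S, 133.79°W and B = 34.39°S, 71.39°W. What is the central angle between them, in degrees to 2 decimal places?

Let φ₁ = -0.7027 rad, φ₂ = -0.6002 rad, and Δλ = 1.0891 rad.
cos c = sin φ₁ sin φ₂ + cos φ₁ cos φ₂ cos Δλ = (-0.6463)(-0.5648) + (0.7631)(0.8252)(0.4633) = 0.65677,
so c = arccos(0.65677) = 0.85426 rad.
So the angular separation is 48.95°.

48.95°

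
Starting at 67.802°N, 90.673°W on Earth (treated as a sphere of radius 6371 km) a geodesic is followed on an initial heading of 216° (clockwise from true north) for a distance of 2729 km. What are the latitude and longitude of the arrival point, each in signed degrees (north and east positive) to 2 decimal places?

45.67°, -111.12°

Angular distance δ = d/R = 2729/6371 = 0.42835 rad; initial bearing θ = 3.7699 rad.
sin φ₂ = sin φ₁ cos δ + cos φ₁ sin δ cos θ = (0.9259)(0.9097) + (0.3778)(0.4154)(-0.8090) = 0.7153, so φ₂ = 45.67°.
Δλ = atan2(sin θ sin δ cos φ₁, cos δ − sin φ₁ sin φ₂) = atan2(-0.0922, 0.2474) = -20.448°.
λ₂ = -90.673° − 20.448° = -111.12°.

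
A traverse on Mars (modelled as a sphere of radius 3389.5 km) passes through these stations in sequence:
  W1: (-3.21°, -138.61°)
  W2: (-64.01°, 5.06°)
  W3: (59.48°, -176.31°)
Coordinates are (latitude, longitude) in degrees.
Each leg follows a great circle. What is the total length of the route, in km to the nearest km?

Leg W1→W2: central angle 1.8777 rad, distance 6364.6 km.
Leg W2→W3: central angle 3.0617 rad, distance 10377.7 km.
Total: 6364.6 + 10377.7 ≈ 16742 km.

16742 km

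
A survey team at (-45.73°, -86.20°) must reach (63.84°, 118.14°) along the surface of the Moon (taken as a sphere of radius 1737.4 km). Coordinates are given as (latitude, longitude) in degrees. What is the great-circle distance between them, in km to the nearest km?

With latitudes φ₁ = -45.730°, φ₂ = 63.840° and longitude difference Δλ = -155.660°:
cos c = sin φ₁ sin φ₂ + cos φ₁ cos φ₂ cos Δλ = (-0.7161)(0.8976) + (0.6980)(0.4409)(-0.9111) = -0.92311,
so c = arccos(-0.92311) = 2.74688 rad.
Distance = R·c = 1737.4 × 2.7469 ≈ 4772 km.

4772 km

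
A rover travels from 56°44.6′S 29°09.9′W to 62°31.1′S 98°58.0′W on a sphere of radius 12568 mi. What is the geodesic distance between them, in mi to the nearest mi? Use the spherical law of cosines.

7454 mi

With latitudes φ₁ = -56.743°, φ₂ = -62.518° and longitude difference Δλ = -69.802°:
cos c = sin φ₁ sin φ₂ + cos φ₁ cos φ₂ cos Δλ = (-0.8362)(-0.8872) + (0.5484)(0.4615)(0.3453) = 0.82924,
so c = arccos(0.82924) = 0.59306 rad.
Distance = R·c = 12568 × 0.5931 ≈ 7454 mi.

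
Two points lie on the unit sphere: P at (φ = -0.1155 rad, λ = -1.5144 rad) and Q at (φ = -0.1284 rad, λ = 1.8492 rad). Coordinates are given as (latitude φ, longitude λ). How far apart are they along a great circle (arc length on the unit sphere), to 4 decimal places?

2.8122

Let φ₁ = -0.1155 rad, φ₂ = -0.1284 rad, and Δλ = -2.9196 rad.
cos c = sin φ₁ sin φ₂ + cos φ₁ cos φ₂ cos Δλ = (-0.1152)(-0.1280) + (0.9933)(0.9918)(-0.9755) = -0.94623,
so c = arccos(-0.94623) = 2.81216 rad.
On the unit sphere the arc length equals the central angle: 2.8122.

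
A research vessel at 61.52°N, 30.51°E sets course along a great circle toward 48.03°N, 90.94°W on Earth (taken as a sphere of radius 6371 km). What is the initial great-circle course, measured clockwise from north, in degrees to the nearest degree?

319°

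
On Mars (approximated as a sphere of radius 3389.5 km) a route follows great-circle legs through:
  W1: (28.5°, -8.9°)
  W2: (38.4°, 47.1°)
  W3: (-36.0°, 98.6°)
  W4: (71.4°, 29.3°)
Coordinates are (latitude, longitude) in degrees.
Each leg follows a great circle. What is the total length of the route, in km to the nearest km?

Leg W1→W2: central angle 0.8210 rad, distance 2782.7 km.
Leg W2→W3: central angle 1.5412 rad, distance 5223.9 km.
Leg W3→W4: central angle 2.0554 rad, distance 6966.8 km.
Total: 2782.7 + 5223.9 + 6966.8 ≈ 14973 km.

14973 km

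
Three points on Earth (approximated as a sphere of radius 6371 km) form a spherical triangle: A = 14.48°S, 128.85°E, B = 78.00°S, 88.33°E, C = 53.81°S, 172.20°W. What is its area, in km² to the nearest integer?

16658375 km²

Side lengths (central angles): a = 0.6932, b = 1.0510, c = 1.1619 rad; semiperimeter s = 1.4530.
By l'Huilier's theorem, tan(E/4) = √[tan(s/2) tan((s−a)/2) tan((s−b)/2) tan((s−c)/2)], giving spherical excess E = 0.4104 rad.
Area = E·R² = 0.4104 × (6371)² ≈ 16658375 km².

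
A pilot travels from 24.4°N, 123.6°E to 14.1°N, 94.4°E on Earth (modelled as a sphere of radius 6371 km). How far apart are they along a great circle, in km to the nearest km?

3264 km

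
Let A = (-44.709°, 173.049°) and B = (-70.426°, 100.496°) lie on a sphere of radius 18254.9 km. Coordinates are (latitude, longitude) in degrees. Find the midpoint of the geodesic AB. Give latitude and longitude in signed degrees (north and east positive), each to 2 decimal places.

Central angle δ = 0.7463 rad. Interpolating on the sphere with fraction f = 0.5:
P = [sin((1−f)δ)·A + sin(fδ)·B] / sin δ = 0.5369·A + 0.5369·B in Cartesian coordinates,
giving P = (-0.4116, 0.2231, -0.8837), i.e. latitude -62.09°, longitude 151.54°.

-62.09°, 151.54°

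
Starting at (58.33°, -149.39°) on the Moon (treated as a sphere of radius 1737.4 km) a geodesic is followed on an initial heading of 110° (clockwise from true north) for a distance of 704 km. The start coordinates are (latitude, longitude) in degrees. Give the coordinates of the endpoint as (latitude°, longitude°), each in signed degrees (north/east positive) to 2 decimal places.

45.35°, -117.58°

Angular distance δ = d/R = 704/1737.4 = 0.40520 rad; initial bearing θ = 1.9199 rad.
sin φ₂ = sin φ₁ cos δ + cos φ₁ sin δ cos θ = (0.8511)(0.9190) + (0.5250)(0.3942)(-0.3420) = 0.7114, so φ₂ = 45.35°.
Δλ = atan2(sin θ sin δ cos φ₁, cos δ − sin φ₁ sin φ₂) = atan2(0.1945, 0.3136) = 31.808°.
λ₂ = -149.390° + 31.808° = -117.58°.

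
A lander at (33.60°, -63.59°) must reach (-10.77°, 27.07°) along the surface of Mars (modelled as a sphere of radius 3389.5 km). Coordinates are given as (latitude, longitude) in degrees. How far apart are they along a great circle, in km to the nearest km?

5707 km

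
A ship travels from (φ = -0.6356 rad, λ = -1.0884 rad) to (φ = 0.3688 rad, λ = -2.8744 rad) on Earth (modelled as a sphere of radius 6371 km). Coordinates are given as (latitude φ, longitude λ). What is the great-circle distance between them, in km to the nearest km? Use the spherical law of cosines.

12452 km

In radians: φ₁ = -0.6356, φ₂ = 0.3688, Δλ = -102.330° = -1.7860 rad.
cos c = sin φ₁ sin φ₂ + cos φ₁ cos φ₂ cos Δλ = (-0.5937)(0.3605) + (0.8047)(0.9328)(-0.2135) = -0.37430,
so c = arccos(-0.37430) = 1.95444 rad.
Distance = R·c = 6371 × 1.9544 ≈ 12452 km.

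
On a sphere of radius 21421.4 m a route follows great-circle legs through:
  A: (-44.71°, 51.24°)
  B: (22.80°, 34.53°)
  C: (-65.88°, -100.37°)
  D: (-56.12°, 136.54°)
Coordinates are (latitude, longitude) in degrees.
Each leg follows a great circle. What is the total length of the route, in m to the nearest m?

92797 m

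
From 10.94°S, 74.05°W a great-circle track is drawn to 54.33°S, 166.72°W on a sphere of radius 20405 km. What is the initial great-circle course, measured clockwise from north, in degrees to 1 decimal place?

With φ₁ = -0.1909, φ₂ = -0.9482, Δλ = -1.6174 rad, the forward-azimuth formula gives
θ = atan2( sin Δλ cos φ₂ , cos φ₁ sin φ₂ − sin φ₁ cos φ₂ cos Δλ ) = atan2(-0.5825, -0.8028) = -144.04°.
Adding 360° brings this into [0°, 360°): 216.0°.

216.0°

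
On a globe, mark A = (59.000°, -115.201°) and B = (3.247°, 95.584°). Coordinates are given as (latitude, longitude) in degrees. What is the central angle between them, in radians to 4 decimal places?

1.9749 rad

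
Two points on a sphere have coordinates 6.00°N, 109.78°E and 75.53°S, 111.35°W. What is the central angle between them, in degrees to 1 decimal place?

In radians: φ₁ = 0.1047, φ₂ = -1.3182, Δλ = 138.870° = 2.4237 rad.
cos c = sin φ₁ sin φ₂ + cos φ₁ cos φ₂ cos Δλ = (0.1045)(-0.9683) + (0.9945)(0.2499)(-0.7532) = -0.28839,
so c = arccos(-0.28839) = 1.86334 rad.
So the angular separation is 106.8°.

106.8°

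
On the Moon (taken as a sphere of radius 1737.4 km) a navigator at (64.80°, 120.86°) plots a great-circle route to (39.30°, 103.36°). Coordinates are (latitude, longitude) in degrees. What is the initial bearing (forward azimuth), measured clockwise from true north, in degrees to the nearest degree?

With φ₁ = 1.1310, φ₂ = 0.6859, Δλ = -0.3054 rad, the forward-azimuth formula gives
θ = atan2( sin Δλ cos φ₂ , cos φ₁ sin φ₂ − sin φ₁ cos φ₂ cos Δλ ) = atan2(-0.2327, -0.3981) = -149.69°.
Adding 360° brings this into [0°, 360°): 210°.

210°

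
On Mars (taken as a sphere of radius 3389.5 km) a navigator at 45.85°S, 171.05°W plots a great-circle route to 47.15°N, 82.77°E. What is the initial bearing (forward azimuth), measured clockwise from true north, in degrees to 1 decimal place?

299.8°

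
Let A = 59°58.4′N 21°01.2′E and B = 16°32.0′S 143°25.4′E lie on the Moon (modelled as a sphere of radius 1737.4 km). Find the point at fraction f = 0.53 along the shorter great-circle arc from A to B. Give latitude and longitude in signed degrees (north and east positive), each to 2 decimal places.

32.71°, 114.44°

The central angle between A and B is δ = 2.0984 rad.
With f = 0.53, the slerp weights are sin((1−f)δ)/sin δ = 0.9652 and sin(fδ)/sin δ = 1.0378.
Weighted sum of the unit vectors: (0.9652)·(0.4671,0.1795,0.8658) + (1.0378)·(-0.7699,0.5713,-0.2846) = (-0.3481, 0.7661, 0.5403).
Converting back: φ = atan2(z, √(x²+y²)) = 32.71°, λ = atan2(y, x) = 114.44°.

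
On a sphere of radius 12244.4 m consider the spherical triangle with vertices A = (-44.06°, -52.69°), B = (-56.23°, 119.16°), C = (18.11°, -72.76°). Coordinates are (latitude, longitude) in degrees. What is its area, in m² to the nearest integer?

88486151 m²

Side lengths (central angles): a = 2.4580, b = 1.1314, c = 1.3871 rad; semiperimeter s = 2.4883.
By l'Huilier's theorem, tan(E/4) = √[tan(s/2) tan((s−a)/2) tan((s−b)/2) tan((s−c)/2)], giving spherical excess E = 0.5902 rad.
Area = E·R² = 0.5902 × (12244.4)² ≈ 88486151 m².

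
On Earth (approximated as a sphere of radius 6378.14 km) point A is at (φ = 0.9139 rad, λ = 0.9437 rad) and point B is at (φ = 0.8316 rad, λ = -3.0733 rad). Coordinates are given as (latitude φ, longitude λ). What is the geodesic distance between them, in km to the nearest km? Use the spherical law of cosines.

Let φ₁ = 0.9139 rad, φ₂ = 0.8316 rad, and Δλ = 2.2662 rad.
cos c = sin φ₁ sin φ₂ + cos φ₁ cos φ₂ cos Δλ = (0.7919)(0.7390) + (0.6107)(0.6737)(-0.6407) = 0.32164,
so c = arccos(0.32164) = 1.24334 rad.
Distance = R·c = 6378.14 × 1.2433 ≈ 7930 km.

7930 km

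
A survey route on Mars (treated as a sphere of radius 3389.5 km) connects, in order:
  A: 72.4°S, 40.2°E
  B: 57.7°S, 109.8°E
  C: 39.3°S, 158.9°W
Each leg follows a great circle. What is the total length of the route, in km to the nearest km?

5249 km

Leg A→B: central angle 0.5316 rad, distance 1801.7 km.
Leg B→C: central angle 1.0169 rad, distance 3446.8 km.
Total: 1801.7 + 3446.8 ≈ 5249 km.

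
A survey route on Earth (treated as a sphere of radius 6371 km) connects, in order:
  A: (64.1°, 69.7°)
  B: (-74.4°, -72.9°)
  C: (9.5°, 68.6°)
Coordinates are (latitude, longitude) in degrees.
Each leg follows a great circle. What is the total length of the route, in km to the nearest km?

Leg A→B: central angle 2.8569 rad, distance 18201.0 km.
Leg B→C: central angle 1.9461 rad, distance 12398.5 km.
Total: 18201.0 + 12398.5 ≈ 30600 km.

30600 km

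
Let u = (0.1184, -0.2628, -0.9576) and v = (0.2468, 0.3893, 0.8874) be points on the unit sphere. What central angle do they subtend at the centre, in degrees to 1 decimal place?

157.3°

u·v = -0.9229; |u| = 1.0000, |v| = 1.0000.
cos θ = (u·v)/(|u||v|) = -0.9229, so θ = 157.3°.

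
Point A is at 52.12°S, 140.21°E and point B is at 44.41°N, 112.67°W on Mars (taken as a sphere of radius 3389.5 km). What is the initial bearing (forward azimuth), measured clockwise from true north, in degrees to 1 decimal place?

68.9°

Δλ = 107.120° = 1.8696 rad.
y = sin Δλ · cos φ₂ = (0.9557)(0.7144) = 0.6827
x = cos φ₁ sin φ₂ − sin φ₁ cos φ₂ cos Δλ = (0.6140)(0.6998) − (-0.7893)(0.7144)(-0.2944) = 0.2637
θ = atan2(y, x) = 68.88°, so the bearing is 68.9°.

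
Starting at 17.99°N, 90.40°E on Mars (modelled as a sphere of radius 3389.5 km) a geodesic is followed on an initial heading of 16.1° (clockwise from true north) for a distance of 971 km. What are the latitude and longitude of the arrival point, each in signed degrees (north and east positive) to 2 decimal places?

Angular distance δ = d/R = 971/3389.5 = 0.28647 rad; initial bearing θ = 0.2810 rad.
sin φ₂ = sin φ₁ cos δ + cos φ₁ sin δ cos θ = (0.3089)(0.9592) + (0.9511)(0.2826)(0.9608) = 0.5545, so φ₂ = 33.67°.
Δλ = atan2(sin θ sin δ cos φ₁, cos δ − sin φ₁ sin φ₂) = atan2(0.0745, 0.7880) = 5.403°.
λ₂ = 90.400° + 5.403° = 95.80°.

33.67°, 95.80°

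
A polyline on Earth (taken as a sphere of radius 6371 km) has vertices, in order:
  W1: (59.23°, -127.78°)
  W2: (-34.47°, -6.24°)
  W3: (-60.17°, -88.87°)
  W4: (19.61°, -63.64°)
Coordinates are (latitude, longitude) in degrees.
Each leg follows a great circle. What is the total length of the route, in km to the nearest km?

30515 km

Leg W1→W2: central angle 2.3559 rad, distance 15009.7 km.
Leg W2→W3: central angle 0.9961 rad, distance 6346.1 km.
Leg W3→W4: central angle 1.4377 rad, distance 9159.4 km.
Total: 15009.7 + 6346.1 + 9159.4 ≈ 30515 km.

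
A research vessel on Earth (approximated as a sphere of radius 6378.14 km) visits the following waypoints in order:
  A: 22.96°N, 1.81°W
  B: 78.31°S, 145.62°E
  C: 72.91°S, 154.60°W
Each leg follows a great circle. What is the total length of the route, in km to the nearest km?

Leg A→B: central angle 2.1403 rad, distance 13651.2 km.
Leg B→C: central angle 0.2616 rad, distance 1668.3 km.
Total: 13651.2 + 1668.3 ≈ 15319 km.

15319 km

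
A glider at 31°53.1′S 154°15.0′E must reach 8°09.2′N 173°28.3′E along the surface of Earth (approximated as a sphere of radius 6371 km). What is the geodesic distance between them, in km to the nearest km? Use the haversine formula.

4898 km

In radians: φ₁ = -0.5565, φ₂ = 0.1423, Δλ = 19.222° = 0.3355 rad.
Haversine: a = sin²(Δφ/2) + cos φ₁ cos φ₂ sin²(Δλ/2) = 0.1172 + (0.8491)(0.9899)(0.0279) = 0.14062.
Central angle c = 2·arcsin(√a) = 0.76878 rad.
Distance = R·c = 6371 × 0.7688 ≈ 4898 km.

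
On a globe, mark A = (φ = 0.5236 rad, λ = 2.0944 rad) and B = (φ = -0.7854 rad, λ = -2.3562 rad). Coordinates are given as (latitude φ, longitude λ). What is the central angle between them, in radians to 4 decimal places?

Let φ₁ = 0.5236 rad, φ₂ = -0.7854 rad, and Δλ = 1.8326 rad.
cos c = sin φ₁ sin φ₂ + cos φ₁ cos φ₂ cos Δλ = (0.5000)(-0.7071) + (0.8660)(0.7071)(-0.2588) = -0.51204,
so c = arccos(-0.51204) = 2.10836 rad.
So the angular separation is 2.1084 rad.

2.1084 rad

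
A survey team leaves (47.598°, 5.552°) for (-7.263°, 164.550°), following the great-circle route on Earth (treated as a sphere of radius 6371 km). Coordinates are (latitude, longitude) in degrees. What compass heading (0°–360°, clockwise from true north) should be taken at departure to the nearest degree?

31°

With φ₁ = 0.8307, φ₂ = -0.1268, Δλ = 2.7750 rad, the forward-azimuth formula gives
θ = atan2( sin Δλ cos φ₂ , cos φ₁ sin φ₂ − sin φ₁ cos φ₂ cos Δλ ) = atan2(0.3555, 0.5986) = 30.71°.
So the initial bearing is 31°.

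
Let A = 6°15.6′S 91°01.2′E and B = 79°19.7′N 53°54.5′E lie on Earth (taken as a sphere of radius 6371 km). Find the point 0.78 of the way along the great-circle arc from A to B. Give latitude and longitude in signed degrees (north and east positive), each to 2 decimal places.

61.46°, 78.45°

The central angle between A and B is δ = 1.5311 rad.
With f = 0.78, the slerp weights are sin((1−f)δ)/sin δ = 0.3308 and sin(fδ)/sin δ = 0.9307.
Weighted sum of the unit vectors: (0.3308)·(-0.0177,0.9939,-0.1090) + (0.9307)·(0.1091,0.1496,0.9827) = (0.0957, 0.4680, 0.8785).
Converting back: φ = atan2(z, √(x²+y²)) = 61.46°, λ = atan2(y, x) = 78.45°.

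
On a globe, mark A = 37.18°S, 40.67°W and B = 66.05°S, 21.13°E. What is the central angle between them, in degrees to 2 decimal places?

45.16°

In radians: φ₁ = -0.6489, φ₂ = -1.1528, Δλ = 61.800° = 1.0786 rad.
Haversine: a = sin²(Δφ/2) + cos φ₁ cos φ₂ sin²(Δλ/2) = 0.0621 + (0.7967)(0.4059)(0.2637) = 0.14744.
Central angle c = 2·arcsin(√a) = 0.78820 rad.
So the angular separation is 45.16°.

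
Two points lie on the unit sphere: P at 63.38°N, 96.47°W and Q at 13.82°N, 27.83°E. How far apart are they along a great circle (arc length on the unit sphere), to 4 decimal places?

Let φ₁ = 1.1062 rad, φ₂ = 0.2412 rad, and Δλ = 2.1694 rad.
Haversine: a = sin²(Δφ/2) + cos φ₁ cos φ₂ sin²(Δλ/2) = 0.1757 + (0.4481)(0.9711)(0.7818) = 0.51582.
Central angle c = 2·arcsin(√a) = 1.60244 rad.
On the unit sphere the arc length equals the central angle: 1.6024.

1.6024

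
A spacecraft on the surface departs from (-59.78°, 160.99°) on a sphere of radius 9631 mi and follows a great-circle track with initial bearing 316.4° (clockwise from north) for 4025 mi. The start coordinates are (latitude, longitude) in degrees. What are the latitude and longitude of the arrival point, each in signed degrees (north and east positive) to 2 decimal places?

-39.93°, 139.58°

Angular distance δ = d/R = 4025/9631 = 0.41792 rad; initial bearing θ = 5.5222 rad.
sin φ₂ = sin φ₁ cos δ + cos φ₁ sin δ cos θ = (-0.8641)(0.9139) + (0.5033)(0.4059)(0.7242) = -0.6418, so φ₂ = -39.93°.
Δλ = atan2(sin θ sin δ cos φ₁, cos δ − sin φ₁ sin φ₂) = atan2(-0.1409, 0.3594) = -21.406°.
λ₂ = 160.990° − 21.406° = 139.58°.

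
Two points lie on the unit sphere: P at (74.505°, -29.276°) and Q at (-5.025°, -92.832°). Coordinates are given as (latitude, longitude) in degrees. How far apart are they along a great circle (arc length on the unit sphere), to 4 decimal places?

1.5367

Let φ₁ = 1.3004 rad, φ₂ = -0.0877 rad, and Δλ = -1.1093 rad.
cos c = sin φ₁ sin φ₂ + cos φ₁ cos φ₂ cos Δλ = (0.9637)(-0.0876) + (0.2672)(0.9962)(0.4453) = 0.03411,
so c = arccos(0.03411) = 1.53668 rad.
On the unit sphere the arc length equals the central angle: 1.5367.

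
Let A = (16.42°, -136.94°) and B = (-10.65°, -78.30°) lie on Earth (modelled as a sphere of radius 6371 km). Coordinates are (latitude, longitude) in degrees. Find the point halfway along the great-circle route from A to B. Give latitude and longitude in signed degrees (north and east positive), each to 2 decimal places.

Central angle δ = 1.1170 rad. Interpolating on the sphere with fraction f = 0.5:
P = [sin((1−f)δ)·A + sin(fδ)·B] / sin δ = 0.5896·A + 0.5896·B in Cartesian coordinates,
giving P = (-0.2957, -0.9535, 0.0577), i.e. latitude 3.31°, longitude -107.23°.

3.31°, -107.23°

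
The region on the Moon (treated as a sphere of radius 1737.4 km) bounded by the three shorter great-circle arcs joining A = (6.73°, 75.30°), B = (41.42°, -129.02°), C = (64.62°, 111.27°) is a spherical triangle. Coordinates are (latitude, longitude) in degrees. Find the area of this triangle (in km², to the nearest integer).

369788 km²

Side lengths (central angles): a = 1.1169, b = 1.1036, c = 2.2157 rad; semiperimeter s = 2.2181.
By l'Huilier's theorem, tan(E/4) = √[tan(s/2) tan((s−a)/2) tan((s−b)/2) tan((s−c)/2)], giving spherical excess E = 0.1225 rad.
Area = E·R² = 0.1225 × (1737.4)² ≈ 369788 km².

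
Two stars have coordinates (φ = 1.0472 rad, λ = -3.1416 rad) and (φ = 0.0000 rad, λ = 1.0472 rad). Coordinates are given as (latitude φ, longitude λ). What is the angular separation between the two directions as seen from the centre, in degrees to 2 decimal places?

104.48°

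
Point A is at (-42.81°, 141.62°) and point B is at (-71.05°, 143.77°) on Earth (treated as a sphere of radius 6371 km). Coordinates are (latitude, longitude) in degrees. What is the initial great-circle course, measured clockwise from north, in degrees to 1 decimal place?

178.5°

With φ₁ = -0.7472, φ₂ = -1.2401, Δλ = 0.0375 rad, the forward-azimuth formula gives
θ = atan2( sin Δλ cos φ₂ , cos φ₁ sin φ₂ − sin φ₁ cos φ₂ cos Δλ ) = atan2(0.0122, -0.4733) = 178.53°.
So the initial bearing is 178.5°.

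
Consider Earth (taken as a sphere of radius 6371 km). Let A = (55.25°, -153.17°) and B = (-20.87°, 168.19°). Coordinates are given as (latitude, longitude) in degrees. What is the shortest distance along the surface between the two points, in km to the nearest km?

9220 km

Let φ₁ = 0.9643 rad, φ₂ = -0.3643 rad, and Δλ = -0.6744 rad.
Haversine: a = sin²(Δφ/2) + cos φ₁ cos φ₂ sin²(Δλ/2) = 0.3801 + (0.5700)(0.9344)(0.1095) = 0.43835.
Central angle c = 2·arcsin(√a) = 1.44719 rad.
Distance = R·c = 6371 × 1.4472 ≈ 9220 km.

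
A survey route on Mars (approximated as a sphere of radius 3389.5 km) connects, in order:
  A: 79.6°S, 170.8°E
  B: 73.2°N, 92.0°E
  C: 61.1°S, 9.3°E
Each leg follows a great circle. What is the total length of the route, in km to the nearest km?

17971 km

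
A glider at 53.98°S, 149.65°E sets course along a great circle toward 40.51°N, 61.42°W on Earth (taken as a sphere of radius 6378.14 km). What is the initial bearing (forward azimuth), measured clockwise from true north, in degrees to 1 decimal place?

110.2°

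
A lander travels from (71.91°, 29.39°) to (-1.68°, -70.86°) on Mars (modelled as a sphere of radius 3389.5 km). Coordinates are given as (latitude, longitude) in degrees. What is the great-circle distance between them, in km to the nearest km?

In radians: φ₁ = 1.2551, φ₂ = -0.0293, Δλ = -100.250° = -1.7497 rad.
Haversine: a = sin²(Δφ/2) + cos φ₁ cos φ₂ sin²(Δλ/2) = 0.3587 + (0.3105)(0.9996)(0.5890) = 0.54155.
Central angle c = 2·arcsin(√a) = 1.65399 rad.
Distance = R·c = 3389.5 × 1.6540 ≈ 5606 km.

5606 km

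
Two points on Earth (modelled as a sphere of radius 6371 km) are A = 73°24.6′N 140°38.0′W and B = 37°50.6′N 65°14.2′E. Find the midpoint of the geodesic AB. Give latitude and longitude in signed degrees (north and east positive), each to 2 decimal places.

The central angle between A and B is δ = 1.1755 rad.
With f = 0.5, the slerp weights are sin((1−f)δ)/sin δ = 0.6008 and sin(fδ)/sin δ = 0.6008.
Weighted sum of the unit vectors: (0.6008)·(-0.2207,-0.1811,0.9584) + (0.6008)·(0.3308,0.7171,0.6135) = (0.0661, 0.3220, 0.9444).
Converting back: φ = atan2(z, √(x²+y²)) = 70.81°, λ = atan2(y, x) = 78.40°.

70.81°, 78.40°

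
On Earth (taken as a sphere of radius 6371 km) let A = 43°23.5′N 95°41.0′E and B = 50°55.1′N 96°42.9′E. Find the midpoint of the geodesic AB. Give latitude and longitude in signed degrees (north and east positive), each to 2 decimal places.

47.16°, 96.16°

Central angle δ = 0.1319 rad. Interpolating on the sphere with fraction f = 0.5:
P = [sin((1−f)δ)·A + sin(fδ)·B] / sin δ = 0.5011·A + 0.5011·B in Cartesian coordinates,
giving P = (-0.0730, 0.6761, 0.7332), i.e. latitude 47.16°, longitude 96.16°.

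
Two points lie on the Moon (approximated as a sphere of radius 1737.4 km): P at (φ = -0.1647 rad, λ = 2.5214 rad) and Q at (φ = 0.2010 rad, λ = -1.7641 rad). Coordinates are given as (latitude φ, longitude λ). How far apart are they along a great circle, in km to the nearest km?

3507 km

Let φ₁ = -0.1647 rad, φ₂ = 0.2010 rad, and Δλ = 1.9977 rad.
cos c = sin φ₁ sin φ₂ + cos φ₁ cos φ₂ cos Δλ = (-0.1640)(0.1996) + (0.9865)(0.9799)(-0.4140) = -0.43295,
so c = arccos(-0.43295) = 2.01856 rad.
Distance = R·c = 1737.4 × 2.0186 ≈ 3507 km.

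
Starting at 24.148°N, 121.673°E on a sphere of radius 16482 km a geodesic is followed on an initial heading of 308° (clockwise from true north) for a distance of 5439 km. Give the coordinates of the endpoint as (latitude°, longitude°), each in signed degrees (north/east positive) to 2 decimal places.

34.68°, 103.58°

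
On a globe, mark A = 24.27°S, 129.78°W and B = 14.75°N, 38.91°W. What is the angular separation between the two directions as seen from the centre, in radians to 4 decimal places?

With latitudes φ₁ = -24.270°, φ₂ = 14.750° and longitude difference Δλ = 90.870°:
cos c = sin φ₁ sin φ₂ + cos φ₁ cos φ₂ cos Δλ = (-0.4110)(0.2546) + (0.9116)(0.9670)(-0.0152) = -0.11804,
so c = arccos(-0.11804) = 1.68911 rad.
So the angular separation is 1.6891 rad.

1.6891 rad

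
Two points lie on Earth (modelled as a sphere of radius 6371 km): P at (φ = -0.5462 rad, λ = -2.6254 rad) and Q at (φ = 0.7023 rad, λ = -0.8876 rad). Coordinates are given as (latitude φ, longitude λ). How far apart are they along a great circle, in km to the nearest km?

Let φ₁ = -0.5462 rad, φ₂ = 0.7023 rad, and Δλ = 1.7378 rad.
cos c = sin φ₁ sin φ₂ + cos φ₁ cos φ₂ cos Δλ = (-0.5194)(0.6460) + (0.8545)(0.7634)(-0.1662) = -0.44398,
so c = arccos(-0.44398) = 2.03083 rad.
Distance = R·c = 6371 × 2.0308 ≈ 12938 km.

12938 km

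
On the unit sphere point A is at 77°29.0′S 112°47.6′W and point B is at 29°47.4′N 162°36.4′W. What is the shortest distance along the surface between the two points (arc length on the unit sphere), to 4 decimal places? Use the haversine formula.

1.9430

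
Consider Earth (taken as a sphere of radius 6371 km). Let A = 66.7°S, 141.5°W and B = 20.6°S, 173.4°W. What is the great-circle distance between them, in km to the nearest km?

Let φ₁ = -1.1641 rad, φ₂ = -0.3595 rad, and Δλ = -0.5568 rad.
cos c = sin φ₁ sin φ₂ + cos φ₁ cos φ₂ cos Δλ = (-0.9184)(-0.3518) + (0.3955)(0.9361)(0.8490) = 0.63748,
so c = arccos(0.63748) = 0.87957 rad.
Distance = R·c = 6371 × 0.8796 ≈ 5604 km.

5604 km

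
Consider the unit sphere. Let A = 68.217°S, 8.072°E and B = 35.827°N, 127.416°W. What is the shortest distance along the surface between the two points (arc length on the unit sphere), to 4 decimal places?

2.4312

In radians: φ₁ = -1.1906, φ₂ = 0.6253, Δλ = -135.488° = -2.3647 rad.
Haversine: a = sin²(Δφ/2) + cos φ₁ cos φ₂ sin²(Δλ/2) = 0.6213 + (0.3711)(0.8108)(0.8566) = 0.87905.
Central angle c = 2·arcsin(√a) = 2.43119 rad.
On the unit sphere the arc length equals the central angle: 2.4312.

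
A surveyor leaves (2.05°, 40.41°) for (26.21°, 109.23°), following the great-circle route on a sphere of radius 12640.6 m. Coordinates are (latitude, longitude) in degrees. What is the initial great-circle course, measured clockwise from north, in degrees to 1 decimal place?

With φ₁ = 0.0358, φ₂ = 0.4575, Δλ = 1.2011 rad, the forward-azimuth formula gives
θ = atan2( sin Δλ cos φ₂ , cos φ₁ sin φ₂ − sin φ₁ cos φ₂ cos Δλ ) = atan2(0.8366, 0.4298) = 62.81°.
So the initial bearing is 62.8°.

62.8°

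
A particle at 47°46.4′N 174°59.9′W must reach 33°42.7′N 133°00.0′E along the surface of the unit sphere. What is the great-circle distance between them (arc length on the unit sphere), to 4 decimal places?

0.7149

In radians: φ₁ = 0.8338, φ₂ = 0.5884, Δλ = -52.002° = -0.9076 rad.
cos c = sin φ₁ sin φ₂ + cos φ₁ cos φ₂ cos Δλ = (0.7405)(0.5550) + (0.6721)(0.8318)(0.6156) = 0.75516,
so c = arccos(0.75516) = 0.71490 rad.
On the unit sphere the arc length equals the central angle: 0.7149.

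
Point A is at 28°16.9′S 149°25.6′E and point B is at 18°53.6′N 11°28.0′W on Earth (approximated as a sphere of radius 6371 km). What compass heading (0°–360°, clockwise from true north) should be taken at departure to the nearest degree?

246°

With φ₁ = -0.4936, φ₂ = 0.3298, Δλ = -2.8081 rad, the forward-azimuth formula gives
θ = atan2( sin Δλ cos φ₂ , cos φ₁ sin φ₂ − sin φ₁ cos φ₂ cos Δλ ) = atan2(-0.3097, -0.1384) = -114.08°.
Adding 360° brings this into [0°, 360°): 246°.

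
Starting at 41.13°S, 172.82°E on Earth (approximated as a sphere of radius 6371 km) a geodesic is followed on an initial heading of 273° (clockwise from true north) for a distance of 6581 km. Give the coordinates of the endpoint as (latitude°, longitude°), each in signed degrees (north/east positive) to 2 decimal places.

Angular distance δ = d/R = 6581/6371 = 1.03296 rad; initial bearing θ = 4.7647 rad.
sin φ₂ = sin φ₁ cos δ + cos φ₁ sin δ cos θ = (-0.6578)(0.5123) + (0.7532)(0.8588)(0.0523) = -0.3031, so φ₂ = -17.64°.
Δλ = atan2(sin θ sin δ cos φ₁, cos δ − sin φ₁ sin φ₂) = atan2(-0.6460, 0.3129) = -64.156°.
λ₂ = 172.820° − 64.156° = 108.66°.

-17.64°, 108.66°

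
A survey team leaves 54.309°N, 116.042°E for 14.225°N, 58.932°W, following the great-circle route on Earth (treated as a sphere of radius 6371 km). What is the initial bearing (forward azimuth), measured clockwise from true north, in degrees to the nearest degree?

355°

With φ₁ = 0.9479, φ₂ = 0.2483, Δλ = -3.0539 rad, the forward-azimuth formula gives
θ = atan2( sin Δλ cos φ₂ , cos φ₁ sin φ₂ − sin φ₁ cos φ₂ cos Δλ ) = atan2(-0.0849, 0.9276) = -5.23°.
Adding 360° brings this into [0°, 360°): 355°.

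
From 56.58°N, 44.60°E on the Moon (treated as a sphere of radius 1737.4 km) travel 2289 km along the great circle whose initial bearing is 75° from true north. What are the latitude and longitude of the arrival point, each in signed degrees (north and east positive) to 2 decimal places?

Angular distance δ = d/R = 2289/1737.4 = 1.31749 rad; initial bearing θ = 1.3090 rad.
sin φ₂ = sin φ₁ cos δ + cos φ₁ sin δ cos θ = (0.8347)(0.2506) + (0.5508)(0.9681)(0.2588) = 0.3472, so φ₂ = 20.31°.
Δλ = atan2(sin θ sin δ cos φ₁, cos δ − sin φ₁ sin φ₂) = atan2(0.5150, -0.0392) = 94.348°.
λ₂ = 44.600° + 94.348° = 138.95°.

20.31°, 138.95°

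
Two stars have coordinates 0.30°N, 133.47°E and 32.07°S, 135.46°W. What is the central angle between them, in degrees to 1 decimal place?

91.1°

With latitudes φ₁ = 0.300°, φ₂ = -32.070° and longitude difference Δλ = 91.070°:
cos c = sin φ₁ sin φ₂ + cos φ₁ cos φ₂ cos Δλ = (0.0052)(-0.5310) + (1.0000)(0.8474)(-0.0187) = -0.01860,
so c = arccos(-0.01860) = 1.58940 rad.
So the angular separation is 91.1°.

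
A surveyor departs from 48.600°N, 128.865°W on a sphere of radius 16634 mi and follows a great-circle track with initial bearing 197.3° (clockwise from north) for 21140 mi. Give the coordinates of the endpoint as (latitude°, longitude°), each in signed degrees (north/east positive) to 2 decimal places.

-22.43°, -146.77°

Angular distance δ = d/R = 21140/16634 = 1.27089 rad; initial bearing θ = 3.4435 rad.
sin φ₂ = sin φ₁ cos δ + cos φ₁ sin δ cos θ = (0.7501)(0.2954) + (0.6613)(0.9554)(-0.9548) = -0.3816, so φ₂ = -22.43°.
Δλ = atan2(sin θ sin δ cos φ₁, cos δ − sin φ₁ sin φ₂) = atan2(-0.1879, 0.5817) = -17.900°.
λ₂ = -128.865° − 17.900° = -146.77°.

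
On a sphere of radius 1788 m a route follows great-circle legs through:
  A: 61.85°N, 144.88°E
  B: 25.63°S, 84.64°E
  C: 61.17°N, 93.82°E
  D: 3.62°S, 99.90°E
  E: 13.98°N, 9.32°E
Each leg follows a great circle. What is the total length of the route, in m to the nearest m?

Leg A→B: central angle 1.7419 rad, distance 3114.5 m.
Leg B→C: central angle 1.5205 rad, distance 2718.7 m.
Leg C→D: central angle 1.1338 rad, distance 2027.2 m.
Leg D→E: central angle 1.5959 rad, distance 2853.4 m.
Total: 3114.5 + 2718.7 + 2027.2 + 2853.4 ≈ 10714 m.

10714 m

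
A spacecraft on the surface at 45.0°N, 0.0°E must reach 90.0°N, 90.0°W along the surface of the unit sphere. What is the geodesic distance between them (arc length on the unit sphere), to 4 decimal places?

In radians: φ₁ = 0.7854, φ₂ = 1.5708, Δλ = -90.000° = -1.5708 rad.
Haversine: a = sin²(Δφ/2) + cos φ₁ cos φ₂ sin²(Δλ/2) = 0.1464 + (0.7071)(0.0000)(0.5000) = 0.14645.
Central angle c = 2·arcsin(√a) = 0.78540 rad.
On the unit sphere the arc length equals the central angle: 0.7854.

0.7854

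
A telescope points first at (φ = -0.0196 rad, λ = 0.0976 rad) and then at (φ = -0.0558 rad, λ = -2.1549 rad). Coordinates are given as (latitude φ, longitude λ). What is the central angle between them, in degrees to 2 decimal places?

128.90°

Let φ₁ = -0.0196 rad, φ₂ = -0.0558 rad, and Δλ = -2.2525 rad.
cos c = sin φ₁ sin φ₂ + cos φ₁ cos φ₂ cos Δλ = (-0.0196)(-0.0558) + (0.9998)(0.9984)(-0.6301) = -0.62792,
so c = arccos(-0.62792) = 2.24968 rad.
So the angular separation is 128.90°.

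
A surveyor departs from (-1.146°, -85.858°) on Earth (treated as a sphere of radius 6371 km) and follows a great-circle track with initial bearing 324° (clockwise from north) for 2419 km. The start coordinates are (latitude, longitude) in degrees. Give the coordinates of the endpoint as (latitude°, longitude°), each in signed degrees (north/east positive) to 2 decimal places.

16.33°, -98.98°

Angular distance δ = d/R = 2419/6371 = 0.37969 rad; initial bearing θ = 5.6549 rad.
sin φ₂ = sin φ₁ cos δ + cos φ₁ sin δ cos θ = (-0.0200)(0.9288) + (0.9998)(0.3706)(0.8090) = 0.2812, so φ₂ = 16.33°.
Δλ = atan2(sin θ sin δ cos φ₁, cos δ − sin φ₁ sin φ₂) = atan2(-0.2178, 0.9344) = -13.121°.
λ₂ = -85.858° − 13.121° = -98.98°.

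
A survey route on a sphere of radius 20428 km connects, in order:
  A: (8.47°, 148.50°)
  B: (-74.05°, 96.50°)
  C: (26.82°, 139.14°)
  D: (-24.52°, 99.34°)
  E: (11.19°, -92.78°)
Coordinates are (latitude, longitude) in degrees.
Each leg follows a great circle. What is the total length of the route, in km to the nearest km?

Leg A→B: central angle 1.5451 rad, distance 31562.8 km.
Leg B→C: central angle 1.8270 rad, distance 37322.1 km.
Leg C→D: central angle 1.1190 rad, distance 22859.5 km.
Leg D→E: central angle 2.8343 rad, distance 57899.6 km.
Total: 31562.8 + 37322.1 + 22859.5 + 57899.6 ≈ 149644 km.

149644 km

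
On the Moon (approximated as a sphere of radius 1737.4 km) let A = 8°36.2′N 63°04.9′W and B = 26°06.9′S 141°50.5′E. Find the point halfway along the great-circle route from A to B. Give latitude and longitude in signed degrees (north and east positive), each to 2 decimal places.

-34.89°, -128.33°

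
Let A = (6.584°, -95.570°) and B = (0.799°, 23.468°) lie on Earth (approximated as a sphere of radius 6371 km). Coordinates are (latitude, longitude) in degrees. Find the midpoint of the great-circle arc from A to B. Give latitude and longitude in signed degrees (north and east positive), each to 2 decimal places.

7.25°, -35.73°

The central angle between A and B is δ = 2.0721 rad.
With f = 0.5, the slerp weights are sin((1−f)δ)/sin δ = 0.9811 and sin(fδ)/sin δ = 0.9811.
Weighted sum of the unit vectors: (0.9811)·(-0.0964,-0.9887,0.1147) + (0.9811)·(0.9172,0.3982,0.0139) = (0.8053, -0.5794, 0.1262).
Converting back: φ = atan2(z, √(x²+y²)) = 7.25°, λ = atan2(y, x) = -35.73°.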